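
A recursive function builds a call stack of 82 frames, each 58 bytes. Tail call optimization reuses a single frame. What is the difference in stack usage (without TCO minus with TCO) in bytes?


Without TCO: 82 * 58 = 4756 bytes
With TCO: reuse 1 frame = 58 bytes
Savings = 4756 - 58 = 4698

4698


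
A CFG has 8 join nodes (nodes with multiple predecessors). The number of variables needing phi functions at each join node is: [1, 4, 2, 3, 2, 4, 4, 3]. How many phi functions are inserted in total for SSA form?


Total phi functions = sum of phi functions at each join node
= 1 + 4 + 2 + 3 + 2 + 4 + 4 + 3 = 23

23


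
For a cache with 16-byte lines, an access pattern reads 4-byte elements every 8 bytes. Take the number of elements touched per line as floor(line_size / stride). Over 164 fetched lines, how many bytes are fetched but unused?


Elements per line = floor(16 / 8) = 2
Bytes used per line = 2 * 4 = 8
Wasted per line = 16 - 8 = 8
Total wasted = 8 * 164 = 1312

1312


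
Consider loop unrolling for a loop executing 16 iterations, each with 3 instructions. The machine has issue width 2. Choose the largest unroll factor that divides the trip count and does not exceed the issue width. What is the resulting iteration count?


Largest divisor of 16 <= 2 is 2
New iterations = 16 / 2 = 8

8


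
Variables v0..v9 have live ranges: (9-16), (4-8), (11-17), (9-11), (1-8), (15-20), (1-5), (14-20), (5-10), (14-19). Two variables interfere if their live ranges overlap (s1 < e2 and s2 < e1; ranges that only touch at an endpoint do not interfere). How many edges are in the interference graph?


Check all pairs for overlapping intervals.
Two intervals (s1,e1) and (s2,e2) overlap if s1 < e2 and s2 < e1.
v0 (9-16) vs v1..v9: overlaps v2, v3, v5, v7, v8, v9 -> 6
v1 (4-8) vs v2..v9: overlaps v4, v6, v8 -> 3
v2 (11-17) vs v3..v9: overlaps v5, v7, v9 -> 3
v3 (9-11) vs v4..v9: overlaps v8 -> 1
v4 (1-8) vs v5..v9: overlaps v6, v8 -> 2
v5 (15-20) vs v6..v9: overlaps v7, v9 -> 2
v6 (1-5) vs v7..v9: overlaps none -> 0
v7 (14-20) vs v8..v9: overlaps v9 -> 1
v8 (5-10) vs v9: overlaps none -> 0
Total overlapping pairs = 6 + 3 + 3 + 1 + 2 + 2 + 0 + 1 + 0 = 18

18


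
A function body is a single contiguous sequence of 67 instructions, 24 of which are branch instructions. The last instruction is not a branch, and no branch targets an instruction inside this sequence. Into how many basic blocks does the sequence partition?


With no in-sequence branch targets, the leaders are the first instruction plus the instruction after each branch.
Number of basic blocks = branches + 1
= 24 + 1 = 25

25


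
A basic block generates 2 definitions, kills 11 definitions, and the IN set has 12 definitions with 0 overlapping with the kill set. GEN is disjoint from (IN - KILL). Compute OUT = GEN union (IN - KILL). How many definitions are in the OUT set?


IN - KILL: 12 - 0 = 12 surviving definitions
OUT = GEN + surviving = 2 + 12 = 14

14


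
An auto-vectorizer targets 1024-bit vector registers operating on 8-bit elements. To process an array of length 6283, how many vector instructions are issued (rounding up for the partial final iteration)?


Width = 1024 / 8 = 128 elements per vector op
Iterations = ceil(6283 / 128) = 50

50


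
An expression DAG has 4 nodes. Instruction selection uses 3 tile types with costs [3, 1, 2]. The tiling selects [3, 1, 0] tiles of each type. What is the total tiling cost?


Total cost = sum(count_i * cost_i)
= 3*3 + 1*1 + 0*2
= 10

10


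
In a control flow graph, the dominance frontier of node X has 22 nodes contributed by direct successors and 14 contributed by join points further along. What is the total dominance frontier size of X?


DF(X) = direct successor contributions + join point contributions
= 22 + 14 = 36

36


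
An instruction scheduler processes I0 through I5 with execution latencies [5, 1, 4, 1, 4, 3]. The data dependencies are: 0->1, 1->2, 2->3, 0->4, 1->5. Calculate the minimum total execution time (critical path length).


Compute longest path through dependency graph: dist(Ik) = max over predecessors of dist + latency(Ik).
dist(I0) = latency 5 = 5
dist(I1) = dist(I0) + 1 = 5 + 1 = 6
dist(I2) = dist(I1) + 4 = 6 + 4 = 10
dist(I3) = dist(I2) + 1 = 10 + 1 = 11
dist(I4) = dist(I0) + 4 = 5 + 4 = 9
dist(I5) = dist(I1) + 3 = 6 + 3 = 9
Critical path = max dist = 11

11


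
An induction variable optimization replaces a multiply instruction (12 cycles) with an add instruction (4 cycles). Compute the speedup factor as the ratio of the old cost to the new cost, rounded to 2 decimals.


Ratio = mult_cost / add_cost = 12 / 4 = 3.0

3.0


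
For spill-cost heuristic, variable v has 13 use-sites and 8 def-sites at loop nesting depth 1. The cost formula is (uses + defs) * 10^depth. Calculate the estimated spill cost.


uses + defs = 13 + 8 = 21
10^1 = 10
Spill cost = 21 * 10 = 210

210


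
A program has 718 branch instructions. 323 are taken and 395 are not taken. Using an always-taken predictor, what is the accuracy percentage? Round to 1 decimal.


Predictor: always-taken
Correct predictions = 323
Accuracy = 323 / 718 * 100 = 45.0%

45.0


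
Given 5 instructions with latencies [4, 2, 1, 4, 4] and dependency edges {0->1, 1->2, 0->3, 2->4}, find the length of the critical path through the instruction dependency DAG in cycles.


Compute longest path through dependency graph: dist(Ik) = max over predecessors of dist + latency(Ik).
dist(I0) = latency 4 = 4
dist(I1) = dist(I0) + 2 = 4 + 2 = 6
dist(I2) = dist(I1) + 1 = 6 + 1 = 7
dist(I3) = dist(I0) + 4 = 4 + 4 = 8
dist(I4) = dist(I2) + 4 = 7 + 4 = 11
Critical path = max dist = 11

11


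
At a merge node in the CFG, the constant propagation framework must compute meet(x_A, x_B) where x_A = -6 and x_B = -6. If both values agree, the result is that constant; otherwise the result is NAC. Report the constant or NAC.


Meet operation: if both paths give the same constant, result is that constant; if they differ, result is NAC (not-a-constant).
Path A: -6, Path B: -6 -> equal
Result: constant -> -6

-6


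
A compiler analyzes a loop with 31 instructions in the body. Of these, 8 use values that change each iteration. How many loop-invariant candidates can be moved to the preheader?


Invariant candidates = total - loop-dependent
= 31 - 8 = 23

23


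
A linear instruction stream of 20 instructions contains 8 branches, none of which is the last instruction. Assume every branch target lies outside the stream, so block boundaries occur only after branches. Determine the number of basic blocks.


With no in-sequence branch targets, the leaders are the first instruction plus the instruction after each branch.
Number of basic blocks = branches + 1
= 8 + 1 = 9

9


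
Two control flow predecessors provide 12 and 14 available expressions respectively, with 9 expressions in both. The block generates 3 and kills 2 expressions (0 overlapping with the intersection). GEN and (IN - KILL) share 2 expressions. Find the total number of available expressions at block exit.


IN = intersection of predecessors = 9
IN - KILL = 9 - 0 = 9
|OUT| = |GEN| + |IN - KILL| - |GEN ∩ (IN - KILL)| = 3 + 9 - 2 = 10

10


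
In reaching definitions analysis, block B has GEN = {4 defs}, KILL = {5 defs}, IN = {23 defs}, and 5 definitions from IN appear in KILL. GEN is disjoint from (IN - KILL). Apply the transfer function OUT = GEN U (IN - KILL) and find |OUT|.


IN - KILL: 23 - 5 = 18 surviving definitions
OUT = GEN + surviving = 4 + 18 = 22

22


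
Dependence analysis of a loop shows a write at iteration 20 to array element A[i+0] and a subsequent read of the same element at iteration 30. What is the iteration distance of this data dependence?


Distance = read iteration - write iteration
= 30 - 20 = 10

10


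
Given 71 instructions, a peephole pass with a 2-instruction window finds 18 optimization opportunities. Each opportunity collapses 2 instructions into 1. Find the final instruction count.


Each match removes 1 instructions.
Total removed = 18 * 1 = 18
Remaining = 71 - 18 = 53

53


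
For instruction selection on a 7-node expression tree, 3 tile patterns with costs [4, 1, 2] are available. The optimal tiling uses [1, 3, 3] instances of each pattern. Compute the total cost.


Total cost = sum(count_i * cost_i)
= 1*4 + 3*1 + 3*2
= 13

13


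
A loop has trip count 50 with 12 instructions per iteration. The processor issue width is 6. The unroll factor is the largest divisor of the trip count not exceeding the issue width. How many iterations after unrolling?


Largest divisor of 50 <= 6 is 5
New iterations = 50 / 5 = 10

10


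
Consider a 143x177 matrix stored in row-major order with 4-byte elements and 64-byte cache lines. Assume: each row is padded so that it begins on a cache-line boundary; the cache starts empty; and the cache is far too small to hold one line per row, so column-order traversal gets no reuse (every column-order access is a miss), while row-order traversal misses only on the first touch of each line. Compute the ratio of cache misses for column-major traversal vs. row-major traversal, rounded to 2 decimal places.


Each row occupies 177 * 4 = 708 bytes and starts on a line boundary, so it spans ceil(708 / 64) = 12 cache lines.
Row-major traversal misses (one per line touched): 143 * ceil(177 * 4 / 64) = 1716
Column-major traversal misses (no reuse, every access misses): 143 * 177 = 25311
Ratio = 25311 / 1716 = 14.75

14.75


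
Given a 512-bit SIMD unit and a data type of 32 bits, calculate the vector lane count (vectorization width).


Width = SIMD bits / data type bits
= 512 / 32 = 16

16


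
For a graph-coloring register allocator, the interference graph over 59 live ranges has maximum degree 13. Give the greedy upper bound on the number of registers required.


Greedy coloring never needs more than (max_degree + 1) colors: when coloring a vertex, at most max_degree neighbors are already colored.
Upper bound = 13 + 1 = 14

14


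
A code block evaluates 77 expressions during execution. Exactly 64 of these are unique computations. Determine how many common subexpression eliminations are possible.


CSE count = total expressions - unique expressions
= 77 - 64 = 13

13


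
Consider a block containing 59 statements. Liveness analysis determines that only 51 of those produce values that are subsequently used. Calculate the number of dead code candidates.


Dead code = total statements - live definitions
= 59 - 51 = 8

8


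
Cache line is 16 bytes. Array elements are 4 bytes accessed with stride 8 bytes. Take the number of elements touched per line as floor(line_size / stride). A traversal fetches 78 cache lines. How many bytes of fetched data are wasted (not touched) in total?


Elements per line = floor(16 / 8) = 2
Bytes used per line = 2 * 4 = 8
Wasted per line = 16 - 8 = 8
Total wasted = 8 * 78 = 624

624


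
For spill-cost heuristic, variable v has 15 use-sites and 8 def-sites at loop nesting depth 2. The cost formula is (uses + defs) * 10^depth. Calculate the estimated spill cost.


uses + defs = 15 + 8 = 23
10^2 = 100
Spill cost = 23 * 100 = 2300

2300


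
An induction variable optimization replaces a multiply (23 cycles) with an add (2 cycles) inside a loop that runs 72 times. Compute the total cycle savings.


Per-iteration saving = 23 - 2 = 21
Total saved = 72 * 21 = 1512

1512


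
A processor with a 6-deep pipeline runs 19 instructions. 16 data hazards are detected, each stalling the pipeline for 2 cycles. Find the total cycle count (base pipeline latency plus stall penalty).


Base cycles = 6 + 19 - 1 = 24
Total stalls = 16 * 2 = 32
Total = 24 + 32 = 56

56


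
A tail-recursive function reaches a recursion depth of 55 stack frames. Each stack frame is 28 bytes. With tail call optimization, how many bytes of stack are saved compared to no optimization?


Without TCO: 55 * 28 = 1540 bytes
With TCO: reuse 1 frame = 28 bytes
Savings = 1540 - 28 = 1512

1512


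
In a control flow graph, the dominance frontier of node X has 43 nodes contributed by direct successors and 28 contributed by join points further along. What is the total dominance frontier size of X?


DF(X) = direct successor contributions + join point contributions
= 43 + 28 = 71

71


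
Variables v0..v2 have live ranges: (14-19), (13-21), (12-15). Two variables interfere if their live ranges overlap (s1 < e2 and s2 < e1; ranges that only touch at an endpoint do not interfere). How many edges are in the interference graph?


Check all pairs for overlapping intervals.
Two intervals (s1,e1) and (s2,e2) overlap if s1 < e2 and s2 < e1.
v0 (14-19) vs v1..v2: overlaps v1, v2 -> 2
v1 (13-21) vs v2: overlaps v2 -> 1
Total overlapping pairs = 2 + 1 = 3

3


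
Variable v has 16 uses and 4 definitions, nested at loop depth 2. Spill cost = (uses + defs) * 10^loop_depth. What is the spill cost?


uses + defs = 16 + 4 = 20
10^2 = 100
Spill cost = 20 * 100 = 2000

2000


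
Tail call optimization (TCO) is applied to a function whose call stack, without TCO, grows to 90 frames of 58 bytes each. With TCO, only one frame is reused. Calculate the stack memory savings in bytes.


Without TCO: 90 * 58 = 5220 bytes
With TCO: reuse 1 frame = 58 bytes
Savings = 5220 - 58 = 5162

5162


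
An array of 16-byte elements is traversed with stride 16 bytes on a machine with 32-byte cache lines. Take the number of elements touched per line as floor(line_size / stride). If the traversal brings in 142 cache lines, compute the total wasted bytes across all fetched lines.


Elements per line = floor(32 / 16) = 2
Bytes used per line = 2 * 16 = 32
Wasted per line = 32 - 32 = 0
Total wasted = 0 * 142 = 0

0


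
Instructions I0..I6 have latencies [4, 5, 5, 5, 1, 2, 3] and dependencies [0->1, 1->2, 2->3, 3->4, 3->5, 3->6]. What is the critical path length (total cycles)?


Compute longest path through dependency graph: dist(Ik) = max over predecessors of dist + latency(Ik).
dist(I0) = latency 4 = 4
dist(I1) = dist(I0) + 5 = 4 + 5 = 9
dist(I2) = dist(I1) + 5 = 9 + 5 = 14
dist(I3) = dist(I2) + 5 = 14 + 5 = 19
dist(I4) = dist(I3) + 1 = 19 + 1 = 20
dist(I5) = dist(I3) + 2 = 19 + 2 = 21
dist(I6) = dist(I3) + 3 = 19 + 3 = 22
Critical path = max dist = 22

22


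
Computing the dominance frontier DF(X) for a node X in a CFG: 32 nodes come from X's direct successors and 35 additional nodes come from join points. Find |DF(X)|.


DF(X) = direct successor contributions + join point contributions
= 32 + 35 = 67

67


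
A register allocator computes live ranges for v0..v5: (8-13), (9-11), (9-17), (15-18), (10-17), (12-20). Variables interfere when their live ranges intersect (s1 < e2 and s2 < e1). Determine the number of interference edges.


Check all pairs for overlapping intervals.
Two intervals (s1,e1) and (s2,e2) overlap if s1 < e2 and s2 < e1.
v0 (8-13) vs v1..v5: overlaps v1, v2, v4, v5 -> 4
v1 (9-11) vs v2..v5: overlaps v2, v4 -> 2
v2 (9-17) vs v3..v5: overlaps v3, v4, v5 -> 3
v3 (15-18) vs v4..v5: overlaps v4, v5 -> 2
v4 (10-17) vs v5: overlaps v5 -> 1
Total overlapping pairs = 4 + 2 + 3 + 2 + 1 = 12

12


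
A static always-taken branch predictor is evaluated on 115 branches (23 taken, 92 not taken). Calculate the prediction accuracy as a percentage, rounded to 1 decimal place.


Predictor: always-taken
Correct predictions = 23
Accuracy = 23 / 115 * 100 = 20.0%

20.0


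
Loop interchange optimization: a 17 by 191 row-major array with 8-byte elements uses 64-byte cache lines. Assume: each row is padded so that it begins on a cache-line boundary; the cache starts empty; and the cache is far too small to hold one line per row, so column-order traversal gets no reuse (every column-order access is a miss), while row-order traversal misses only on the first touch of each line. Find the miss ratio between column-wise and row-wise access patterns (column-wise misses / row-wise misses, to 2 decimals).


Each row occupies 191 * 8 = 1528 bytes and starts on a line boundary, so it spans ceil(1528 / 64) = 24 cache lines.
Row-major traversal misses (one per line touched): 17 * ceil(191 * 8 / 64) = 408
Column-major traversal misses (no reuse, every access misses): 17 * 191 = 3247
Ratio = 3247 / 408 = 7.96

7.96


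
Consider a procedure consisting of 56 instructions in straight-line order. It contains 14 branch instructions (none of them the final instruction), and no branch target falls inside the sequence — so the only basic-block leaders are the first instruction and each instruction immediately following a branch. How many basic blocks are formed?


With no in-sequence branch targets, the leaders are the first instruction plus the instruction after each branch.
Number of basic blocks = branches + 1
= 14 + 1 = 15

15


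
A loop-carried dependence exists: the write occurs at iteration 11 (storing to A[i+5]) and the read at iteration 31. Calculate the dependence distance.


Distance = read iteration - write iteration
= 31 - 11 = 20

20


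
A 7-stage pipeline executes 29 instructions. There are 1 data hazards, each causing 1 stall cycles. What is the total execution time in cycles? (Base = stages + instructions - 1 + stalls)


Base cycles = 7 + 29 - 1 = 35
Total stalls = 1 * 1 = 1
Total = 35 + 1 = 36

36


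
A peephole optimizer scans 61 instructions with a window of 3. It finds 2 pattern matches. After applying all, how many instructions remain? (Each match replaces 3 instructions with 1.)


Each match removes 2 instructions.
Total removed = 2 * 2 = 4
Remaining = 61 - 4 = 57

57


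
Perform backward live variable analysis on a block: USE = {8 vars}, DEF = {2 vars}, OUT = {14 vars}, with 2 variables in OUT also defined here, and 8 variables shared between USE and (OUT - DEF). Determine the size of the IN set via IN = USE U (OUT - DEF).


OUT - DEF: 14 - 2 = 12
|IN| = |USE| + |OUT - DEF| - |USE ∩ (OUT - DEF)| = 8 + 12 - 8 = 12

12


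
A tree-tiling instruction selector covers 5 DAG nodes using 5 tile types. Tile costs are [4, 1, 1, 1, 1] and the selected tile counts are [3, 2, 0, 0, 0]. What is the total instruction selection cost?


Total cost = sum(count_i * cost_i)
= 3*4 + 2*1 + 0*1 + 0*1 + 0*1
= 14

14


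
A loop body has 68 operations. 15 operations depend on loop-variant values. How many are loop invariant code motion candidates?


Invariant candidates = total - loop-dependent
= 68 - 15 = 53

53


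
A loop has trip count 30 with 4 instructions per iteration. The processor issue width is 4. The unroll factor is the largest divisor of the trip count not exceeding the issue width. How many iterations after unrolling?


Largest divisor of 30 <= 4 is 3
New iterations = 30 / 3 = 10

10


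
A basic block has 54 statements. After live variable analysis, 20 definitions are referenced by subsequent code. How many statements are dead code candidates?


Dead code = total statements - live definitions
= 54 - 20 = 34

34


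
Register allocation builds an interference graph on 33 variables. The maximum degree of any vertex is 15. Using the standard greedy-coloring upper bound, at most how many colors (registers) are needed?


Greedy coloring never needs more than (max_degree + 1) colors: when coloring a vertex, at most max_degree neighbors are already colored.
Upper bound = 15 + 1 = 16

16


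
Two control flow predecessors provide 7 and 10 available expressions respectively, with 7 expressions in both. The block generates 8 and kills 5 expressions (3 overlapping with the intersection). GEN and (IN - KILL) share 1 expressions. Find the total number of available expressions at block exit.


IN = intersection of predecessors = 7
IN - KILL = 7 - 3 = 4
|OUT| = |GEN| + |IN - KILL| - |GEN ∩ (IN - KILL)| = 8 + 4 - 1 = 11

11


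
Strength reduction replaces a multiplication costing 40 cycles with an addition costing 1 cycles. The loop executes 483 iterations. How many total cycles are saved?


Per-iteration saving = 40 - 1 = 39
Total saved = 483 * 39 = 18837

18837


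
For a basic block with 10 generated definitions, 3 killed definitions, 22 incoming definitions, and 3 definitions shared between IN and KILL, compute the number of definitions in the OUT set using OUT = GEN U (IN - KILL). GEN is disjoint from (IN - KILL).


IN - KILL: 22 - 3 = 19 surviving definitions
OUT = GEN + surviving = 10 + 19 = 29

29


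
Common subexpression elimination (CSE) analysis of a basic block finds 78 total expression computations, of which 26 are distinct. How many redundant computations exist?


CSE count = total expressions - unique expressions
= 78 - 26 = 52

52


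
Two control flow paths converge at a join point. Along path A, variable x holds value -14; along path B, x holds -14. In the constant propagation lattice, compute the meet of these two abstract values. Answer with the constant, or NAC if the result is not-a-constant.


Meet operation: if both paths give the same constant, result is that constant; if they differ, result is NAC (not-a-constant).
Path A: -14, Path B: -14 -> equal
Result: constant -> -14

-14


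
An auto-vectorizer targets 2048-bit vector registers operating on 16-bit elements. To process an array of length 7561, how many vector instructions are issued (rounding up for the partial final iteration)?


Width = 2048 / 16 = 128 elements per vector op
Iterations = ceil(7561 / 128) = 60

60


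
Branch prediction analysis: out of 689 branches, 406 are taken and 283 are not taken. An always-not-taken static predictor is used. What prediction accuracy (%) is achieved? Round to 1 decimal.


Predictor: always-not-taken
Correct predictions = 283
Accuracy = 283 / 689 * 100 = 41.1%

41.1


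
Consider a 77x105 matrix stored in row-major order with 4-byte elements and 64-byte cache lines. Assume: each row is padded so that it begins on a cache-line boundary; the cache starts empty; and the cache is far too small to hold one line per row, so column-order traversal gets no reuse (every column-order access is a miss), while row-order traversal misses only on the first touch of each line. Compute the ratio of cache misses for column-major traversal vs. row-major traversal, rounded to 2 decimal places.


Each row occupies 105 * 4 = 420 bytes and starts on a line boundary, so it spans ceil(420 / 64) = 7 cache lines.
Row-major traversal misses (one per line touched): 77 * ceil(105 * 4 / 64) = 539
Column-major traversal misses (no reuse, every access misses): 77 * 105 = 8085
Ratio = 8085 / 539 = 15.0

15.0


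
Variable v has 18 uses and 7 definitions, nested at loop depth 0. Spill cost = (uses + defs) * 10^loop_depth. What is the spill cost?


uses + defs = 18 + 7 = 25
10^0 = 1
Spill cost = 25 * 1 = 25

25


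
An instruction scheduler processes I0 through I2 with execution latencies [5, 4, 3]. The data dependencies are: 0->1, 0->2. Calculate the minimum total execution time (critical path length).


Compute longest path through dependency graph: dist(Ik) = max over predecessors of dist + latency(Ik).
dist(I0) = latency 5 = 5
dist(I1) = dist(I0) + 4 = 5 + 4 = 9
dist(I2) = dist(I0) + 3 = 5 + 3 = 8
Critical path = max dist = 9

9


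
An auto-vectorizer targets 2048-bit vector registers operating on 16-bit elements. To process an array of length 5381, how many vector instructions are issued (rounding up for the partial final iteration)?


Width = 2048 / 16 = 128 elements per vector op
Iterations = ceil(5381 / 128) = 43

43


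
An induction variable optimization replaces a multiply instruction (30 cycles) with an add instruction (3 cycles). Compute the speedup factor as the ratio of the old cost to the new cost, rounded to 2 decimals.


Ratio = mult_cost / add_cost = 30 / 3 = 10.0

10.0


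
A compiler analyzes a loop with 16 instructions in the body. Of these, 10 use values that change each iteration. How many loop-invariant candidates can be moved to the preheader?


Invariant candidates = total - loop-dependent
= 16 - 10 = 6

6


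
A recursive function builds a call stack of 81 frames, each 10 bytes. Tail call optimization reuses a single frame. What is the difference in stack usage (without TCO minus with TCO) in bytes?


Without TCO: 81 * 10 = 810 bytes
With TCO: reuse 1 frame = 10 bytes
Savings = 810 - 10 = 800

800


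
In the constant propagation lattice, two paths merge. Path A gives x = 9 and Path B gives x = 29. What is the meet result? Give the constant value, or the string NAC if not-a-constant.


Meet operation: if both paths give the same constant, result is that constant; if they differ, result is NAC (not-a-constant).
Path A: 9, Path B: 29 -> differ
Result: not-a-constant -> NAC

NAC


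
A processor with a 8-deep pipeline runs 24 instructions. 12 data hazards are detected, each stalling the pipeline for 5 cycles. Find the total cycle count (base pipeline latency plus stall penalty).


Base cycles = 8 + 24 - 1 = 31
Total stalls = 12 * 5 = 60
Total = 31 + 60 = 91

91


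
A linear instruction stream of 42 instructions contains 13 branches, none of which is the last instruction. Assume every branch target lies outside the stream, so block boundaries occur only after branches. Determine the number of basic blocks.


With no in-sequence branch targets, the leaders are the first instruction plus the instruction after each branch.
Number of basic blocks = branches + 1
= 13 + 1 = 14

14


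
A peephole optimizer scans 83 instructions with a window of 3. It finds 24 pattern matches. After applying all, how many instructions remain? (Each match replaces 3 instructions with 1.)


Each match removes 2 instructions.
Total removed = 24 * 2 = 48
Remaining = 83 - 48 = 35

35


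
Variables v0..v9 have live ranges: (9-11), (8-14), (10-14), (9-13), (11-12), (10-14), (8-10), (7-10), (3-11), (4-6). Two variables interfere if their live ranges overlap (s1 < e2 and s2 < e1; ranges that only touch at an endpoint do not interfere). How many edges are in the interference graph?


Check all pairs for overlapping intervals.
Two intervals (s1,e1) and (s2,e2) overlap if s1 < e2 and s2 < e1.
v0 (9-11) vs v1..v9: overlaps v1, v2, v3, v5, v6, v7, v8 -> 7
v1 (8-14) vs v2..v9: overlaps v2, v3, v4, v5, v6, v7, v8 -> 7
v2 (10-14) vs v3..v9: overlaps v3, v4, v5, v8 -> 4
v3 (9-13) vs v4..v9: overlaps v4, v5, v6, v7, v8 -> 5
v4 (11-12) vs v5..v9: overlaps v5 -> 1
v5 (10-14) vs v6..v9: overlaps v8 -> 1
v6 (8-10) vs v7..v9: overlaps v7, v8 -> 2
v7 (7-10) vs v8..v9: overlaps v8 -> 1
v8 (3-11) vs v9: overlaps v9 -> 1
Total overlapping pairs = 7 + 7 + 4 + 5 + 1 + 1 + 2 + 1 + 1 = 29

29


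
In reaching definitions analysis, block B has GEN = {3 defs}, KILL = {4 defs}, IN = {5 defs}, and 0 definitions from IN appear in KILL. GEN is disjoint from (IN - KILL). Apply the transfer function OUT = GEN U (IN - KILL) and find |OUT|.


IN - KILL: 5 - 0 = 5 surviving definitions
OUT = GEN + surviving = 3 + 5 = 8

8


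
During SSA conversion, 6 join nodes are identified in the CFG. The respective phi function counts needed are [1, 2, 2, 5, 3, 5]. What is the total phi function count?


Total phi functions = sum of phi functions at each join node
= 1 + 2 + 2 + 5 + 3 + 5 = 18

18


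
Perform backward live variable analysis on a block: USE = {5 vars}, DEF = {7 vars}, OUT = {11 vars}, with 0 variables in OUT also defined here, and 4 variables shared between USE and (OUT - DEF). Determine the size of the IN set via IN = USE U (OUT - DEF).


OUT - DEF: 11 - 0 = 11
|IN| = |USE| + |OUT - DEF| - |USE ∩ (OUT - DEF)| = 5 + 11 - 4 = 12

12


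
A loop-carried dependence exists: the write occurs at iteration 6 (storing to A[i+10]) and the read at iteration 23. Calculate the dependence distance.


Distance = read iteration - write iteration
= 23 - 6 = 17

17


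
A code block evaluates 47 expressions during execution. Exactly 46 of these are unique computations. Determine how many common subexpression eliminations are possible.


CSE count = total expressions - unique expressions
= 47 - 46 = 1

1


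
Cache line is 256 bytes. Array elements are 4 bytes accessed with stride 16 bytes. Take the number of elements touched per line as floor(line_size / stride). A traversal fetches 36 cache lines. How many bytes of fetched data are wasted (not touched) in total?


Elements per line = floor(256 / 16) = 16
Bytes used per line = 16 * 4 = 64
Wasted per line = 256 - 64 = 192
Total wasted = 192 * 36 = 6912

6912


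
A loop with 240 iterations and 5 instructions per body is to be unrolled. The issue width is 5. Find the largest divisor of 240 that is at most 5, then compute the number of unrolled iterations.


Largest divisor of 240 <= 5 is 5
New iterations = 240 / 5 = 48

48


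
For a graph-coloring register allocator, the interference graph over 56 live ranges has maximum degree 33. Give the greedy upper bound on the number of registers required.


Greedy coloring never needs more than (max_degree + 1) colors: when coloring a vertex, at most max_degree neighbors are already colored.
Upper bound = 33 + 1 = 34

34


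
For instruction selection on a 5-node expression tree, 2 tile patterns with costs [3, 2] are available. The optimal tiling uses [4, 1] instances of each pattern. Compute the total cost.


Total cost = sum(count_i * cost_i)
= 4*3 + 1*2
= 14

14


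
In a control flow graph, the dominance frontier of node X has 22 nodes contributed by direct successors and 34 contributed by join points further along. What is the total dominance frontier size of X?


DF(X) = direct successor contributions + join point contributions
= 22 + 34 = 56

56


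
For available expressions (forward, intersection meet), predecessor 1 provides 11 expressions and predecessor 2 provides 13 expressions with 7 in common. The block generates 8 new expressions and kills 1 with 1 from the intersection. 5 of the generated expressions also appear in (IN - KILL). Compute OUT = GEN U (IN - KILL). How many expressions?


IN = intersection of predecessors = 7
IN - KILL = 7 - 1 = 6
|OUT| = |GEN| + |IN - KILL| - |GEN ∩ (IN - KILL)| = 8 + 6 - 5 = 9

9


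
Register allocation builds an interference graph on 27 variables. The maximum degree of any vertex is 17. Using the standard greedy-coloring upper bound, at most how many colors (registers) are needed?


Greedy coloring never needs more than (max_degree + 1) colors: when coloring a vertex, at most max_degree neighbors are already colored.
Upper bound = 17 + 1 = 18

18


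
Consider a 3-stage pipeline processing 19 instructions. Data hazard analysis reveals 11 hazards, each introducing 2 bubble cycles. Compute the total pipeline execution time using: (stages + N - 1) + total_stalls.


Base cycles = 3 + 19 - 1 = 21
Total stalls = 11 * 2 = 22
Total = 21 + 22 = 43

43


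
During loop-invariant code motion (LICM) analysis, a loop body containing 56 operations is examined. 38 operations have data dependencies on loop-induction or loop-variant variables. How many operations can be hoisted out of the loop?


Invariant candidates = total - loop-dependent
= 56 - 38 = 18

18


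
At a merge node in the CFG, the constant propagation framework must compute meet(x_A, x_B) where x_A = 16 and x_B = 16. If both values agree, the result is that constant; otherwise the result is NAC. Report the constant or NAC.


Meet operation: if both paths give the same constant, result is that constant; if they differ, result is NAC (not-a-constant).
Path A: 16, Path B: 16 -> equal
Result: constant -> 16

16


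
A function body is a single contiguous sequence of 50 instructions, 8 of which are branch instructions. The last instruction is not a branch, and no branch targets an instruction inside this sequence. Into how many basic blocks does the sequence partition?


With no in-sequence branch targets, the leaders are the first instruction plus the instruction after each branch.
Number of basic blocks = branches + 1
= 8 + 1 = 9

9


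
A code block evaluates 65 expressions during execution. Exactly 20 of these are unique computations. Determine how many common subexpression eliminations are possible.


CSE count = total expressions - unique expressions
= 65 - 20 = 45

45


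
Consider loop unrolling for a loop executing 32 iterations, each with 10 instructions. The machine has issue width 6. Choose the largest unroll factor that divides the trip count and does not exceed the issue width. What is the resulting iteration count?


Largest divisor of 32 <= 6 is 4
New iterations = 32 / 4 = 8

8


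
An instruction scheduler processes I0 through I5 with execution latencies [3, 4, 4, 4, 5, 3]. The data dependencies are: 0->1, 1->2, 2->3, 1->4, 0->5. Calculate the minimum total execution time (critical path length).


Compute longest path through dependency graph: dist(Ik) = max over predecessors of dist + latency(Ik).
dist(I0) = latency 3 = 3
dist(I1) = dist(I0) + 4 = 3 + 4 = 7
dist(I2) = dist(I1) + 4 = 7 + 4 = 11
dist(I3) = dist(I2) + 4 = 11 + 4 = 15
dist(I4) = dist(I1) + 5 = 7 + 5 = 12
dist(I5) = dist(I0) + 3 = 3 + 3 = 6
Critical path = max dist = 15

15


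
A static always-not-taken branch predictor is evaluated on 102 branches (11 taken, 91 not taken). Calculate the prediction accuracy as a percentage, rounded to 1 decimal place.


Predictor: always-not-taken
Correct predictions = 91
Accuracy = 91 / 102 * 100 = 89.2%

89.2


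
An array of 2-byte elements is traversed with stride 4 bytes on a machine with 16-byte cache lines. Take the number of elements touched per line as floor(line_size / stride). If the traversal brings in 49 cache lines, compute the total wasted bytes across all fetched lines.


Elements per line = floor(16 / 4) = 4
Bytes used per line = 4 * 2 = 8
Wasted per line = 16 - 8 = 8
Total wasted = 8 * 49 = 392

392


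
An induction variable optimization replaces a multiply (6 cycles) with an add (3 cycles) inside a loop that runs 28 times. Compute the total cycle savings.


Per-iteration saving = 6 - 3 = 3
Total saved = 28 * 3 = 84

84


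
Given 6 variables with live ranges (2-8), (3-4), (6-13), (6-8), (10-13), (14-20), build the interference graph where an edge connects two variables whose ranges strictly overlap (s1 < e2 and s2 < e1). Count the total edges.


Check all pairs for overlapping intervals.
Two intervals (s1,e1) and (s2,e2) overlap if s1 < e2 and s2 < e1.
v0 (2-8) vs v1..v5: overlaps v1, v2, v3 -> 3
v1 (3-4) vs v2..v5: overlaps none -> 0
v2 (6-13) vs v3..v5: overlaps v3, v4 -> 2
v3 (6-8) vs v4..v5: overlaps none -> 0
v4 (10-13) vs v5: overlaps none -> 0
Total overlapping pairs = 3 + 0 + 2 + 0 + 0 = 5

5


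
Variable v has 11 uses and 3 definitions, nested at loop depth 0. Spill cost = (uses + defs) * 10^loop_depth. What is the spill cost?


uses + defs = 11 + 3 = 14
10^0 = 1
Spill cost = 14 * 1 = 14

14


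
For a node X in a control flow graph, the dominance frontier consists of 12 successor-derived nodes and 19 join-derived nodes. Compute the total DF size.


DF(X) = direct successor contributions + join point contributions
= 12 + 19 = 31

31


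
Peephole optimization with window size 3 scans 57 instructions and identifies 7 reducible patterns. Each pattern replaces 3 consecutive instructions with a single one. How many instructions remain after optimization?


Each match removes 2 instructions.
Total removed = 7 * 2 = 14
Remaining = 57 - 14 = 43

43


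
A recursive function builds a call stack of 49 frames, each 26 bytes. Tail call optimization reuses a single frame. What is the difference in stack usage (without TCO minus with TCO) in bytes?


Without TCO: 49 * 26 = 1274 bytes
With TCO: reuse 1 frame = 26 bytes
Savings = 1274 - 26 = 1248

1248


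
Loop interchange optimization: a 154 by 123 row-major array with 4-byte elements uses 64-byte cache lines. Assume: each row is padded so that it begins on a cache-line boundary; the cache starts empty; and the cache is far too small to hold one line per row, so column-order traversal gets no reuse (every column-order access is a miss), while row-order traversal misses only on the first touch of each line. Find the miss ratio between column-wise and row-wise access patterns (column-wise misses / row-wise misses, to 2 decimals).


Each row occupies 123 * 4 = 492 bytes and starts on a line boundary, so it spans ceil(492 / 64) = 8 cache lines.
Row-major traversal misses (one per line touched): 154 * ceil(123 * 4 / 64) = 1232
Column-major traversal misses (no reuse, every access misses): 154 * 123 = 18942
Ratio = 18942 / 1232 = 15.38

15.38


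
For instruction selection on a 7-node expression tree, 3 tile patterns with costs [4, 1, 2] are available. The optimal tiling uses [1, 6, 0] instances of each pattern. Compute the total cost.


Total cost = sum(count_i * cost_i)
= 1*4 + 6*1 + 0*2
= 10

10


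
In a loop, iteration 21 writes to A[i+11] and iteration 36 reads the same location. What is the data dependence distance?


Distance = read iteration - write iteration
= 36 - 21 = 15

15


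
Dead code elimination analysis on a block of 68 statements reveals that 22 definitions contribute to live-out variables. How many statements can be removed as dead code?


Dead code = total statements - live definitions
= 68 - 22 = 46

46


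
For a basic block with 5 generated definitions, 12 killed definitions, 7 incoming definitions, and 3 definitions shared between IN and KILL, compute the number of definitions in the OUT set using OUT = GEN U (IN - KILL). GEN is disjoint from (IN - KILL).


IN - KILL: 7 - 3 = 4 surviving definitions
OUT = GEN + surviving = 5 + 4 = 9

9


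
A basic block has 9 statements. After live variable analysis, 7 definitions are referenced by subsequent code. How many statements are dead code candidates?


Dead code = total statements - live definitions
= 9 - 7 = 2

2


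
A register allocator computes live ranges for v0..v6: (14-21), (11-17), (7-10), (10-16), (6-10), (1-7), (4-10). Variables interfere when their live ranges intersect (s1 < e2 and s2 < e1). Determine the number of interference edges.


Check all pairs for overlapping intervals.
Two intervals (s1,e1) and (s2,e2) overlap if s1 < e2 and s2 < e1.
v0 (14-21) vs v1..v6: overlaps v1, v3 -> 2
v1 (11-17) vs v2..v6: overlaps v3 -> 1
v2 (7-10) vs v3..v6: overlaps v4, v6 -> 2
v3 (10-16) vs v4..v6: overlaps none -> 0
v4 (6-10) vs v5..v6: overlaps v5, v6 -> 2
v5 (1-7) vs v6: overlaps v6 -> 1
Total overlapping pairs = 2 + 1 + 2 + 0 + 2 + 1 = 8

8


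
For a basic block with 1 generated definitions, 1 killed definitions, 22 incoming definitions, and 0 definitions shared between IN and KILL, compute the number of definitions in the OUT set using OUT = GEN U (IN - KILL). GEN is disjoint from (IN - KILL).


IN - KILL: 22 - 0 = 22 surviving definitions
OUT = GEN + surviving = 1 + 22 = 23

23


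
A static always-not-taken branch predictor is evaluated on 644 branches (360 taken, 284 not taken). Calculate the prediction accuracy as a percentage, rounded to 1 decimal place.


Predictor: always-not-taken
Correct predictions = 284
Accuracy = 284 / 644 * 100 = 44.1%

44.1


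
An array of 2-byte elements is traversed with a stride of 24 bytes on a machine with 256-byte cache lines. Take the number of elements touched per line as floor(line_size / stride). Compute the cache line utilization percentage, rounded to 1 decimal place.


Elements per cache line = floor(256 / 24) = 10
Bytes used = 10 * 2 = 20
Utilization = 20 / 256 * 100 = 7.8%

7.8


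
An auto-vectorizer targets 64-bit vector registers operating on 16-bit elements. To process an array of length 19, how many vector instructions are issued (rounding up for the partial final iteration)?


Width = 64 / 16 = 4 elements per vector op
Iterations = ceil(19 / 4) = 5

5


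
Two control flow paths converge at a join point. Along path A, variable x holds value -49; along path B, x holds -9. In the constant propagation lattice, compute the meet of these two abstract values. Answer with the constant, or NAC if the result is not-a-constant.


Meet operation: if both paths give the same constant, result is that constant; if they differ, result is NAC (not-a-constant).
Path A: -49, Path B: -9 -> differ
Result: not-a-constant -> NAC

NAC
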